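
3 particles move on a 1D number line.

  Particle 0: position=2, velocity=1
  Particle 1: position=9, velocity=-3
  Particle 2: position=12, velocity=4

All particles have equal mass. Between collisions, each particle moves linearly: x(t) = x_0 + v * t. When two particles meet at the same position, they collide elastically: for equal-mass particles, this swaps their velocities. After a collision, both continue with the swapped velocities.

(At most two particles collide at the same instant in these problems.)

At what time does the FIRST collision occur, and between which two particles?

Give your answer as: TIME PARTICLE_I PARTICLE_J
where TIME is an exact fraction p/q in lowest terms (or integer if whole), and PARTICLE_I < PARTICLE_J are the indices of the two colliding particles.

Pair (0,1): pos 2,9 vel 1,-3 -> gap=7, closing at 4/unit, collide at t=7/4
Pair (1,2): pos 9,12 vel -3,4 -> not approaching (rel speed -7 <= 0)
Earliest collision: t=7/4 between 0 and 1

Answer: 7/4 0 1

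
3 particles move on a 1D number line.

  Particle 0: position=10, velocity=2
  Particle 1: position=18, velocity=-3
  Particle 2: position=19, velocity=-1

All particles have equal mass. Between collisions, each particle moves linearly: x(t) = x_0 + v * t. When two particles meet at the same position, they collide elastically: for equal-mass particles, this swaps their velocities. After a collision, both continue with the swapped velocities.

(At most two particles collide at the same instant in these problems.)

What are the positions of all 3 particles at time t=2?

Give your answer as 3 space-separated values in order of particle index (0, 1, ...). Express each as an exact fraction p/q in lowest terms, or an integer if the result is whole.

Collision at t=8/5: particles 0 and 1 swap velocities; positions: p0=66/5 p1=66/5 p2=87/5; velocities now: v0=-3 v1=2 v2=-1
Advance to t=2 (no further collisions before then); velocities: v0=-3 v1=2 v2=-1; positions = 12 14 17

Answer: 12 14 17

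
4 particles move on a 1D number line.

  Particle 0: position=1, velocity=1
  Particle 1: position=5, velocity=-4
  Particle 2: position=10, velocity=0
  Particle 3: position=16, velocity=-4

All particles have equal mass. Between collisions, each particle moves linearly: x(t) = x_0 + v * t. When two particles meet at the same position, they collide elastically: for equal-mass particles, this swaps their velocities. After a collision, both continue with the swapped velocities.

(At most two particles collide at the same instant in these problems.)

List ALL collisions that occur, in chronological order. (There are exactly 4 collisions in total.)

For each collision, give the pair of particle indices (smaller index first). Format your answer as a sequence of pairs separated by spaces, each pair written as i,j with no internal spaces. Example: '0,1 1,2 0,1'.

Answer: 0,1 2,3 1,2 2,3

Derivation:
Collision at t=4/5: particles 0 and 1 swap velocities; positions: p0=9/5 p1=9/5 p2=10 p3=64/5; velocities now: v0=-4 v1=1 v2=0 v3=-4
Collision at t=3/2: particles 2 and 3 swap velocities; positions: p0=-1 p1=5/2 p2=10 p3=10; velocities now: v0=-4 v1=1 v2=-4 v3=0
Collision at t=3: particles 1 and 2 swap velocities; positions: p0=-7 p1=4 p2=4 p3=10; velocities now: v0=-4 v1=-4 v2=1 v3=0
Collision at t=9: particles 2 and 3 swap velocities; positions: p0=-31 p1=-20 p2=10 p3=10; velocities now: v0=-4 v1=-4 v2=0 v3=1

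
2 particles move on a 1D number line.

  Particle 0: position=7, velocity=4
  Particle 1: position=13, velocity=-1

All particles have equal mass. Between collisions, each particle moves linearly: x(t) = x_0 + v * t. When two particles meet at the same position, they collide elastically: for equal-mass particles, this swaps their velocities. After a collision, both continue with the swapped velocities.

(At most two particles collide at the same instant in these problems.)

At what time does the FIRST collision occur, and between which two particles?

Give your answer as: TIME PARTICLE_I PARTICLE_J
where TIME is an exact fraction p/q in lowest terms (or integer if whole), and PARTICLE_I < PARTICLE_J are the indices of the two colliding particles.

Pair (0,1): pos 7,13 vel 4,-1 -> gap=6, closing at 5/unit, collide at t=6/5
Earliest collision: t=6/5 between 0 and 1

Answer: 6/5 0 1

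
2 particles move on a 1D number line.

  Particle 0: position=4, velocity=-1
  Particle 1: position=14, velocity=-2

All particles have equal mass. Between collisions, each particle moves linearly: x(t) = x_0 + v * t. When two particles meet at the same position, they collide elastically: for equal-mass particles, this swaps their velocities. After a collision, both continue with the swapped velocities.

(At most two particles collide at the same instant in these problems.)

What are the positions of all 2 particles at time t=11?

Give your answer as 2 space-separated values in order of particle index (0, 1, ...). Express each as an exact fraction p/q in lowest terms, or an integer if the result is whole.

Answer: -8 -7

Derivation:
Collision at t=10: particles 0 and 1 swap velocities; positions: p0=-6 p1=-6; velocities now: v0=-2 v1=-1
Advance to t=11 (no further collisions before then); velocities: v0=-2 v1=-1; positions = -8 -7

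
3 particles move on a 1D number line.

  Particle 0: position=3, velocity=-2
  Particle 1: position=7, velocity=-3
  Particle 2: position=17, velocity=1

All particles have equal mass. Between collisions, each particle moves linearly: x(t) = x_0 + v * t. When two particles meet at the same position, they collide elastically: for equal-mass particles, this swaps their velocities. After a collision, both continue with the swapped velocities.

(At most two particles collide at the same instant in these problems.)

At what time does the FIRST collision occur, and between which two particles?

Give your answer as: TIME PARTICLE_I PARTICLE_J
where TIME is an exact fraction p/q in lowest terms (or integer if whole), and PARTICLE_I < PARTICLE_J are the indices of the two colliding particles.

Pair (0,1): pos 3,7 vel -2,-3 -> gap=4, closing at 1/unit, collide at t=4
Pair (1,2): pos 7,17 vel -3,1 -> not approaching (rel speed -4 <= 0)
Earliest collision: t=4 between 0 and 1

Answer: 4 0 1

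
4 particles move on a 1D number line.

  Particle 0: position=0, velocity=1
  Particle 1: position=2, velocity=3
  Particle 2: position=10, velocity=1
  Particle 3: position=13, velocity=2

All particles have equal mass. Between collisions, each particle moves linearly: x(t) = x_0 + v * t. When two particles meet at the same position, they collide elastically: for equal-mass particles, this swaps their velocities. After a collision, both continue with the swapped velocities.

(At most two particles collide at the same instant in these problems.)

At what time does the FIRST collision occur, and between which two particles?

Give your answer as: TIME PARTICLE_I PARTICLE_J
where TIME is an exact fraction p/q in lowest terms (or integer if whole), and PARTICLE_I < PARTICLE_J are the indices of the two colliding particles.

Answer: 4 1 2

Derivation:
Pair (0,1): pos 0,2 vel 1,3 -> not approaching (rel speed -2 <= 0)
Pair (1,2): pos 2,10 vel 3,1 -> gap=8, closing at 2/unit, collide at t=4
Pair (2,3): pos 10,13 vel 1,2 -> not approaching (rel speed -1 <= 0)
Earliest collision: t=4 between 1 and 2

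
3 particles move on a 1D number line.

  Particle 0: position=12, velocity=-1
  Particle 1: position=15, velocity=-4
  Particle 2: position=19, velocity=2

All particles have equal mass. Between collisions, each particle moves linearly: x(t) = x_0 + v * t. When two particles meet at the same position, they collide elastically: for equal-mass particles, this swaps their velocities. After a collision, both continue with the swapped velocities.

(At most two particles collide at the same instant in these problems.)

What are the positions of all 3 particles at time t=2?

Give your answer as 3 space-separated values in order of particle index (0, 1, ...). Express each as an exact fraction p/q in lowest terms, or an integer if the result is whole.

Answer: 7 10 23

Derivation:
Collision at t=1: particles 0 and 1 swap velocities; positions: p0=11 p1=11 p2=21; velocities now: v0=-4 v1=-1 v2=2
Advance to t=2 (no further collisions before then); velocities: v0=-4 v1=-1 v2=2; positions = 7 10 23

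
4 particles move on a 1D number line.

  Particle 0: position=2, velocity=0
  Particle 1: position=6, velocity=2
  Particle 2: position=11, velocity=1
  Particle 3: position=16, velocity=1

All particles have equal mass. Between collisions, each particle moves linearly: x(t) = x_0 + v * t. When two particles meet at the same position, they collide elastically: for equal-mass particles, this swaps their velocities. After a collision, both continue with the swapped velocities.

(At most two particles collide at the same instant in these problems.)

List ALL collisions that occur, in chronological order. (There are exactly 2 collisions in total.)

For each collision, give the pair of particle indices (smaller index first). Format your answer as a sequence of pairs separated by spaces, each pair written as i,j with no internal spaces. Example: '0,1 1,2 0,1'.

Collision at t=5: particles 1 and 2 swap velocities; positions: p0=2 p1=16 p2=16 p3=21; velocities now: v0=0 v1=1 v2=2 v3=1
Collision at t=10: particles 2 and 3 swap velocities; positions: p0=2 p1=21 p2=26 p3=26; velocities now: v0=0 v1=1 v2=1 v3=2

Answer: 1,2 2,3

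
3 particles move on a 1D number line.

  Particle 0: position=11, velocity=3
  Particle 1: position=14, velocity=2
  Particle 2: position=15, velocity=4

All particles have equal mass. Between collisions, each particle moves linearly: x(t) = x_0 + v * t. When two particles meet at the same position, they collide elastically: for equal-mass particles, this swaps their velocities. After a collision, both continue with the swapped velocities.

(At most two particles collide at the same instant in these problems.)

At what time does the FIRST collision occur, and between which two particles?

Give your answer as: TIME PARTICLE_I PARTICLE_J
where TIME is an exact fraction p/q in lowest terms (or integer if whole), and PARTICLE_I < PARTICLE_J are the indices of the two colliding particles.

Answer: 3 0 1

Derivation:
Pair (0,1): pos 11,14 vel 3,2 -> gap=3, closing at 1/unit, collide at t=3
Pair (1,2): pos 14,15 vel 2,4 -> not approaching (rel speed -2 <= 0)
Earliest collision: t=3 between 0 and 1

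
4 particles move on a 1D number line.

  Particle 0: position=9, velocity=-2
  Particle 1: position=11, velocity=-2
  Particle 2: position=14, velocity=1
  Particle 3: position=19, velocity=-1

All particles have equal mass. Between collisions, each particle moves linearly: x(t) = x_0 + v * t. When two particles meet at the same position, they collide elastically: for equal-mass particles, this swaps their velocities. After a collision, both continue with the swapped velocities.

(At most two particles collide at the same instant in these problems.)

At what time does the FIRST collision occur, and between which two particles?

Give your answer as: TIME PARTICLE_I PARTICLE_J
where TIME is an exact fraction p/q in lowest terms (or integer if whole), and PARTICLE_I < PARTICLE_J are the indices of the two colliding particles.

Answer: 5/2 2 3

Derivation:
Pair (0,1): pos 9,11 vel -2,-2 -> not approaching (rel speed 0 <= 0)
Pair (1,2): pos 11,14 vel -2,1 -> not approaching (rel speed -3 <= 0)
Pair (2,3): pos 14,19 vel 1,-1 -> gap=5, closing at 2/unit, collide at t=5/2
Earliest collision: t=5/2 between 2 and 3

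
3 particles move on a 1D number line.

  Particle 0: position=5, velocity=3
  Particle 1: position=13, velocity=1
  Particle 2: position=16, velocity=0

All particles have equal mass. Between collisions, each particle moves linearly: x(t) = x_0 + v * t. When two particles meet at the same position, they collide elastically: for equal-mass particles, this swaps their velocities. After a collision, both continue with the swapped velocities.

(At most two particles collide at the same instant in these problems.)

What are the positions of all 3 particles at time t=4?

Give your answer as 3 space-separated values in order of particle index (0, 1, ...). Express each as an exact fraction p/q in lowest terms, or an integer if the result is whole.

Collision at t=3: particles 1 and 2 swap velocities; positions: p0=14 p1=16 p2=16; velocities now: v0=3 v1=0 v2=1
Collision at t=11/3: particles 0 and 1 swap velocities; positions: p0=16 p1=16 p2=50/3; velocities now: v0=0 v1=3 v2=1
Collision at t=4: particles 1 and 2 swap velocities; positions: p0=16 p1=17 p2=17; velocities now: v0=0 v1=1 v2=3
Advance to t=4 (no further collisions before then); velocities: v0=0 v1=1 v2=3; positions = 16 17 17

Answer: 16 17 17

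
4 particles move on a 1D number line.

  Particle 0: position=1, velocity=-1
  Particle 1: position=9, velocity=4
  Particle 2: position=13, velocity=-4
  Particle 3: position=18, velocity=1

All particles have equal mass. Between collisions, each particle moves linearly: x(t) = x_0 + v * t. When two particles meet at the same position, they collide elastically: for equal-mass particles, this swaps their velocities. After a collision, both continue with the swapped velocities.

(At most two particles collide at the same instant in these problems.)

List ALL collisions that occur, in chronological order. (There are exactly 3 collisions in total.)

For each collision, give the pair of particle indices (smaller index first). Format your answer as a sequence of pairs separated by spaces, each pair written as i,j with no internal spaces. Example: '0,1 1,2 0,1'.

Collision at t=1/2: particles 1 and 2 swap velocities; positions: p0=1/2 p1=11 p2=11 p3=37/2; velocities now: v0=-1 v1=-4 v2=4 v3=1
Collision at t=3: particles 2 and 3 swap velocities; positions: p0=-2 p1=1 p2=21 p3=21; velocities now: v0=-1 v1=-4 v2=1 v3=4
Collision at t=4: particles 0 and 1 swap velocities; positions: p0=-3 p1=-3 p2=22 p3=25; velocities now: v0=-4 v1=-1 v2=1 v3=4

Answer: 1,2 2,3 0,1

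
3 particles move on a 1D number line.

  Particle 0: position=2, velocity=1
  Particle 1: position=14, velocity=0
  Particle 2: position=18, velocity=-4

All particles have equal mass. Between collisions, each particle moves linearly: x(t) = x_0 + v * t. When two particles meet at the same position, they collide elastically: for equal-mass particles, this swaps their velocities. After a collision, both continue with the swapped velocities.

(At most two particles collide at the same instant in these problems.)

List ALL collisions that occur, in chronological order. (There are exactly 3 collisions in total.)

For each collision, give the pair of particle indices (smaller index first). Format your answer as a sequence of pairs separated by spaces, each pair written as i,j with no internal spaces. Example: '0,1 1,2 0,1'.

Collision at t=1: particles 1 and 2 swap velocities; positions: p0=3 p1=14 p2=14; velocities now: v0=1 v1=-4 v2=0
Collision at t=16/5: particles 0 and 1 swap velocities; positions: p0=26/5 p1=26/5 p2=14; velocities now: v0=-4 v1=1 v2=0
Collision at t=12: particles 1 and 2 swap velocities; positions: p0=-30 p1=14 p2=14; velocities now: v0=-4 v1=0 v2=1

Answer: 1,2 0,1 1,2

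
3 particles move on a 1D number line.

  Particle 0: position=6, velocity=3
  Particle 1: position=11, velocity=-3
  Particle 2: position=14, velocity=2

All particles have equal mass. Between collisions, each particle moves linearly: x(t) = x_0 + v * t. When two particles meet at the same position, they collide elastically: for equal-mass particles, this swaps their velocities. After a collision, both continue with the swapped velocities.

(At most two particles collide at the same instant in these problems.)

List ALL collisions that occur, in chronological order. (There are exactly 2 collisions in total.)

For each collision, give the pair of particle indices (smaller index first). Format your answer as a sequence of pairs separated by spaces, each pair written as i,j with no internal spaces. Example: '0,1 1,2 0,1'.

Collision at t=5/6: particles 0 and 1 swap velocities; positions: p0=17/2 p1=17/2 p2=47/3; velocities now: v0=-3 v1=3 v2=2
Collision at t=8: particles 1 and 2 swap velocities; positions: p0=-13 p1=30 p2=30; velocities now: v0=-3 v1=2 v2=3

Answer: 0,1 1,2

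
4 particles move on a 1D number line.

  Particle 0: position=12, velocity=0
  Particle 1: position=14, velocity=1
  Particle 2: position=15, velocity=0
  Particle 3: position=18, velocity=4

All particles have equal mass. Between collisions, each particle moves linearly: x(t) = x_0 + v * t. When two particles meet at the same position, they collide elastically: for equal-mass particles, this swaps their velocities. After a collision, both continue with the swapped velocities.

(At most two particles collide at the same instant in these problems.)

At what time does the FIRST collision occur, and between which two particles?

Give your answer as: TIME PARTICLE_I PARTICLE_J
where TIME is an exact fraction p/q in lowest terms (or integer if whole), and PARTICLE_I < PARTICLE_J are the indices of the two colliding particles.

Answer: 1 1 2

Derivation:
Pair (0,1): pos 12,14 vel 0,1 -> not approaching (rel speed -1 <= 0)
Pair (1,2): pos 14,15 vel 1,0 -> gap=1, closing at 1/unit, collide at t=1
Pair (2,3): pos 15,18 vel 0,4 -> not approaching (rel speed -4 <= 0)
Earliest collision: t=1 between 1 and 2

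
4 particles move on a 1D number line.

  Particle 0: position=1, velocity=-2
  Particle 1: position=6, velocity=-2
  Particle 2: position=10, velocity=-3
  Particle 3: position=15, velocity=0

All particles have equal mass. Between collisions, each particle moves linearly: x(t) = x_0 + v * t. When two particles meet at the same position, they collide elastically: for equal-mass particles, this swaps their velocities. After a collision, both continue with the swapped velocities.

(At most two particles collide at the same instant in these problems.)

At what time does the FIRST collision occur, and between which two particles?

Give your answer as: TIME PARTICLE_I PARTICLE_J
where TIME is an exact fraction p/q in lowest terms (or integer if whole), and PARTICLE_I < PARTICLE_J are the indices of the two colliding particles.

Pair (0,1): pos 1,6 vel -2,-2 -> not approaching (rel speed 0 <= 0)
Pair (1,2): pos 6,10 vel -2,-3 -> gap=4, closing at 1/unit, collide at t=4
Pair (2,3): pos 10,15 vel -3,0 -> not approaching (rel speed -3 <= 0)
Earliest collision: t=4 between 1 and 2

Answer: 4 1 2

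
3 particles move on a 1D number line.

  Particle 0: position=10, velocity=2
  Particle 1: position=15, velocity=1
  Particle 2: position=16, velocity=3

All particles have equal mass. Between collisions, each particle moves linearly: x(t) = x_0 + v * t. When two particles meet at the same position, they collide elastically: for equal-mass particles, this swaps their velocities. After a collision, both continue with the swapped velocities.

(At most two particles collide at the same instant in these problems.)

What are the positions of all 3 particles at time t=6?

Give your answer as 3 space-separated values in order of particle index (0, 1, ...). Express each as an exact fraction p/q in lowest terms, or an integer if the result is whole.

Collision at t=5: particles 0 and 1 swap velocities; positions: p0=20 p1=20 p2=31; velocities now: v0=1 v1=2 v2=3
Advance to t=6 (no further collisions before then); velocities: v0=1 v1=2 v2=3; positions = 21 22 34

Answer: 21 22 34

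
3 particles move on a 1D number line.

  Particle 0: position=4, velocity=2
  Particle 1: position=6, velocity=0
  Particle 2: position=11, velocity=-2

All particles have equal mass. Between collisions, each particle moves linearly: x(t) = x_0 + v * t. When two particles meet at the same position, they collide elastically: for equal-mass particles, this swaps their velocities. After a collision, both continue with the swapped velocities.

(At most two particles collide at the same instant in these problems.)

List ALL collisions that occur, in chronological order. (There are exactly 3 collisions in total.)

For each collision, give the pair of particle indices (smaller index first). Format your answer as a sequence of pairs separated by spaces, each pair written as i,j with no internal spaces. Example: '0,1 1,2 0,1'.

Answer: 0,1 1,2 0,1

Derivation:
Collision at t=1: particles 0 and 1 swap velocities; positions: p0=6 p1=6 p2=9; velocities now: v0=0 v1=2 v2=-2
Collision at t=7/4: particles 1 and 2 swap velocities; positions: p0=6 p1=15/2 p2=15/2; velocities now: v0=0 v1=-2 v2=2
Collision at t=5/2: particles 0 and 1 swap velocities; positions: p0=6 p1=6 p2=9; velocities now: v0=-2 v1=0 v2=2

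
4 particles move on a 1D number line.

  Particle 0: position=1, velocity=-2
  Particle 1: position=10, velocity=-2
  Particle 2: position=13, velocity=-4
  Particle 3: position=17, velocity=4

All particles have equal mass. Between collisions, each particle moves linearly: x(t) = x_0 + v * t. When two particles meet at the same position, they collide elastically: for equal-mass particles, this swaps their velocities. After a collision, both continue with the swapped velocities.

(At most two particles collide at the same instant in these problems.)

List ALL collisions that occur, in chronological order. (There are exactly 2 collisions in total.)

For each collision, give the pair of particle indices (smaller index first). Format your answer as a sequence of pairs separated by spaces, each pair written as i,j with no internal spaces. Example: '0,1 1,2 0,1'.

Collision at t=3/2: particles 1 and 2 swap velocities; positions: p0=-2 p1=7 p2=7 p3=23; velocities now: v0=-2 v1=-4 v2=-2 v3=4
Collision at t=6: particles 0 and 1 swap velocities; positions: p0=-11 p1=-11 p2=-2 p3=41; velocities now: v0=-4 v1=-2 v2=-2 v3=4

Answer: 1,2 0,1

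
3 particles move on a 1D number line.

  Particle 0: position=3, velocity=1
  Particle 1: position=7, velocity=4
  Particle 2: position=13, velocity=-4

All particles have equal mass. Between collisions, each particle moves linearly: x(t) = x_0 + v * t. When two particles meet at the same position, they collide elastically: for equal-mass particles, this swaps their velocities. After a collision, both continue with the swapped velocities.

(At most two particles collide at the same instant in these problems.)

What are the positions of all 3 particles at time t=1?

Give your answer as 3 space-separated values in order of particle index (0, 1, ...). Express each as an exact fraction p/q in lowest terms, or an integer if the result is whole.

Collision at t=3/4: particles 1 and 2 swap velocities; positions: p0=15/4 p1=10 p2=10; velocities now: v0=1 v1=-4 v2=4
Advance to t=1 (no further collisions before then); velocities: v0=1 v1=-4 v2=4; positions = 4 9 11

Answer: 4 9 11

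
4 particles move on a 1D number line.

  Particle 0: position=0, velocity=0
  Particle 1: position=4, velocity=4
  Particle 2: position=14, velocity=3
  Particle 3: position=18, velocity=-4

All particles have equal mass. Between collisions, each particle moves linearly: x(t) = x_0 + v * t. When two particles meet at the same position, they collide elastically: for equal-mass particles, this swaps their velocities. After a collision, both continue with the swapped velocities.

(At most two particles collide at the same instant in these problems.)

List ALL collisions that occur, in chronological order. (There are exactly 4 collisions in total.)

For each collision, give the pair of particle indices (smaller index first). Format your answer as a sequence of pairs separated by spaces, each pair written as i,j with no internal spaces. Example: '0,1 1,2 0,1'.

Collision at t=4/7: particles 2 and 3 swap velocities; positions: p0=0 p1=44/7 p2=110/7 p3=110/7; velocities now: v0=0 v1=4 v2=-4 v3=3
Collision at t=7/4: particles 1 and 2 swap velocities; positions: p0=0 p1=11 p2=11 p3=77/4; velocities now: v0=0 v1=-4 v2=4 v3=3
Collision at t=9/2: particles 0 and 1 swap velocities; positions: p0=0 p1=0 p2=22 p3=55/2; velocities now: v0=-4 v1=0 v2=4 v3=3
Collision at t=10: particles 2 and 3 swap velocities; positions: p0=-22 p1=0 p2=44 p3=44; velocities now: v0=-4 v1=0 v2=3 v3=4

Answer: 2,3 1,2 0,1 2,3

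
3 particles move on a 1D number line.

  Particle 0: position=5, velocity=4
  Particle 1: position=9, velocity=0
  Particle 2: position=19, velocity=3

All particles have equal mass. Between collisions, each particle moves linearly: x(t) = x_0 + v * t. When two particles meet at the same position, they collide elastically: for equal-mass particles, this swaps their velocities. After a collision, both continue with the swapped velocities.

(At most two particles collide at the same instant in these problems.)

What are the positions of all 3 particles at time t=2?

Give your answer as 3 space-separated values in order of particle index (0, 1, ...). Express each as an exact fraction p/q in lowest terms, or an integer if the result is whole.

Answer: 9 13 25

Derivation:
Collision at t=1: particles 0 and 1 swap velocities; positions: p0=9 p1=9 p2=22; velocities now: v0=0 v1=4 v2=3
Advance to t=2 (no further collisions before then); velocities: v0=0 v1=4 v2=3; positions = 9 13 25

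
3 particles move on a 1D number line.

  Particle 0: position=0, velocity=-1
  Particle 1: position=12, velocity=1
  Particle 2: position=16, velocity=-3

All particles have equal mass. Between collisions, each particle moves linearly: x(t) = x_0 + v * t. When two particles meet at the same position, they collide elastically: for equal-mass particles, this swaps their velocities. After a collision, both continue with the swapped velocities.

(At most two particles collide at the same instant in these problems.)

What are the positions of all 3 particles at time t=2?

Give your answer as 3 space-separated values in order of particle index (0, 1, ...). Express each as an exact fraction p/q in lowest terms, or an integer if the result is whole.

Collision at t=1: particles 1 and 2 swap velocities; positions: p0=-1 p1=13 p2=13; velocities now: v0=-1 v1=-3 v2=1
Advance to t=2 (no further collisions before then); velocities: v0=-1 v1=-3 v2=1; positions = -2 10 14

Answer: -2 10 14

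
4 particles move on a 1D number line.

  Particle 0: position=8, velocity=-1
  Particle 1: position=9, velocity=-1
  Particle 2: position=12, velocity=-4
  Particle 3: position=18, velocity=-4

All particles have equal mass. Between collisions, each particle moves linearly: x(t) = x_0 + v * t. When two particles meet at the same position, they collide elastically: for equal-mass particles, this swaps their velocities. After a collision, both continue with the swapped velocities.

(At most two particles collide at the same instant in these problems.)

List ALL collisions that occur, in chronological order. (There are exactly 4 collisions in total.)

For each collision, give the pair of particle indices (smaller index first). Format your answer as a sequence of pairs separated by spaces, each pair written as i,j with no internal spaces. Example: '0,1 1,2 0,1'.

Collision at t=1: particles 1 and 2 swap velocities; positions: p0=7 p1=8 p2=8 p3=14; velocities now: v0=-1 v1=-4 v2=-1 v3=-4
Collision at t=4/3: particles 0 and 1 swap velocities; positions: p0=20/3 p1=20/3 p2=23/3 p3=38/3; velocities now: v0=-4 v1=-1 v2=-1 v3=-4
Collision at t=3: particles 2 and 3 swap velocities; positions: p0=0 p1=5 p2=6 p3=6; velocities now: v0=-4 v1=-1 v2=-4 v3=-1
Collision at t=10/3: particles 1 and 2 swap velocities; positions: p0=-4/3 p1=14/3 p2=14/3 p3=17/3; velocities now: v0=-4 v1=-4 v2=-1 v3=-1

Answer: 1,2 0,1 2,3 1,2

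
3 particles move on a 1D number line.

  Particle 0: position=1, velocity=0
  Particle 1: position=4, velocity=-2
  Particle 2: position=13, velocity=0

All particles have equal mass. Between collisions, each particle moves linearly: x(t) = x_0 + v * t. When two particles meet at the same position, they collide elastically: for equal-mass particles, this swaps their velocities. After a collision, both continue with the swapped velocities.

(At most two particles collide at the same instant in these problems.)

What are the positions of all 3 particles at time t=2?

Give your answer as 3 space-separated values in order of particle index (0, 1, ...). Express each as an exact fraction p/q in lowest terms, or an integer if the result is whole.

Answer: 0 1 13

Derivation:
Collision at t=3/2: particles 0 and 1 swap velocities; positions: p0=1 p1=1 p2=13; velocities now: v0=-2 v1=0 v2=0
Advance to t=2 (no further collisions before then); velocities: v0=-2 v1=0 v2=0; positions = 0 1 13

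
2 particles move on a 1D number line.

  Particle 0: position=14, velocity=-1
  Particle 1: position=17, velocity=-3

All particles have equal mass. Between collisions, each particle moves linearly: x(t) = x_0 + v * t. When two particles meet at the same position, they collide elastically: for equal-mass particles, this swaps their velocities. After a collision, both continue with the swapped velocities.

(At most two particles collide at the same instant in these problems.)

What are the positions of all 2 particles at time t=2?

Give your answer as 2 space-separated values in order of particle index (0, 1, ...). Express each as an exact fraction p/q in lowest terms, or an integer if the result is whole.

Answer: 11 12

Derivation:
Collision at t=3/2: particles 0 and 1 swap velocities; positions: p0=25/2 p1=25/2; velocities now: v0=-3 v1=-1
Advance to t=2 (no further collisions before then); velocities: v0=-3 v1=-1; positions = 11 12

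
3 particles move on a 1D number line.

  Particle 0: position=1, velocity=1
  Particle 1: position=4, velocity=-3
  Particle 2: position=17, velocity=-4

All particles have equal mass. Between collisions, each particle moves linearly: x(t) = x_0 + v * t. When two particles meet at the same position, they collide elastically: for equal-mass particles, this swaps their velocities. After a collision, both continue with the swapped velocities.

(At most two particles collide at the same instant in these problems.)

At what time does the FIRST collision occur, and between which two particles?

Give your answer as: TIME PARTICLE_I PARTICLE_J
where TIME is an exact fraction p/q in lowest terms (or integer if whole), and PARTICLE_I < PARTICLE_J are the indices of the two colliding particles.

Pair (0,1): pos 1,4 vel 1,-3 -> gap=3, closing at 4/unit, collide at t=3/4
Pair (1,2): pos 4,17 vel -3,-4 -> gap=13, closing at 1/unit, collide at t=13
Earliest collision: t=3/4 between 0 and 1

Answer: 3/4 0 1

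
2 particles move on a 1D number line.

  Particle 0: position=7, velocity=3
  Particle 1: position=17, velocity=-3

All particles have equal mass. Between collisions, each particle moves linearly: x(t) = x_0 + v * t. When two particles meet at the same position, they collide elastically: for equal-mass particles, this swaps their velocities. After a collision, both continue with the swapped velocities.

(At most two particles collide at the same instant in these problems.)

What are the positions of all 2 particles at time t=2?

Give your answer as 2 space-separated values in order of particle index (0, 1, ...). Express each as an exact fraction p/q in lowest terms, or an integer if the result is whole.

Collision at t=5/3: particles 0 and 1 swap velocities; positions: p0=12 p1=12; velocities now: v0=-3 v1=3
Advance to t=2 (no further collisions before then); velocities: v0=-3 v1=3; positions = 11 13

Answer: 11 13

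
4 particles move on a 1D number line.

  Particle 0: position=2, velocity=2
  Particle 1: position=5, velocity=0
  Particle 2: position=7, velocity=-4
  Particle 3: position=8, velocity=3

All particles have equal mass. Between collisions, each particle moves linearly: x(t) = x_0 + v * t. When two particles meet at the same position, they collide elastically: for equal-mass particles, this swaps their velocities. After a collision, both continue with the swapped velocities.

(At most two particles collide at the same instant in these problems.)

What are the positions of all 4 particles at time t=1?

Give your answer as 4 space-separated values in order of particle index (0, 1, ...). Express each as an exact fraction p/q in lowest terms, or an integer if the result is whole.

Collision at t=1/2: particles 1 and 2 swap velocities; positions: p0=3 p1=5 p2=5 p3=19/2; velocities now: v0=2 v1=-4 v2=0 v3=3
Collision at t=5/6: particles 0 and 1 swap velocities; positions: p0=11/3 p1=11/3 p2=5 p3=21/2; velocities now: v0=-4 v1=2 v2=0 v3=3
Advance to t=1 (no further collisions before then); velocities: v0=-4 v1=2 v2=0 v3=3; positions = 3 4 5 11

Answer: 3 4 5 11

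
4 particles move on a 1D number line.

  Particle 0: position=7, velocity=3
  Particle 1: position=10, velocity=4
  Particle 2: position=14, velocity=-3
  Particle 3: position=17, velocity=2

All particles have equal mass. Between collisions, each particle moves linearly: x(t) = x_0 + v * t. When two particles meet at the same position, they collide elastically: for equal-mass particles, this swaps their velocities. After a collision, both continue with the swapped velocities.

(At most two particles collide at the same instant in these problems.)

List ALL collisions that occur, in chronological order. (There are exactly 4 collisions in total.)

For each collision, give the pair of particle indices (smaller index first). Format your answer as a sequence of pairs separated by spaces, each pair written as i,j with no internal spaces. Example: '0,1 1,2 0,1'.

Answer: 1,2 0,1 2,3 1,2

Derivation:
Collision at t=4/7: particles 1 and 2 swap velocities; positions: p0=61/7 p1=86/7 p2=86/7 p3=127/7; velocities now: v0=3 v1=-3 v2=4 v3=2
Collision at t=7/6: particles 0 and 1 swap velocities; positions: p0=21/2 p1=21/2 p2=44/3 p3=58/3; velocities now: v0=-3 v1=3 v2=4 v3=2
Collision at t=7/2: particles 2 and 3 swap velocities; positions: p0=7/2 p1=35/2 p2=24 p3=24; velocities now: v0=-3 v1=3 v2=2 v3=4
Collision at t=10: particles 1 and 2 swap velocities; positions: p0=-16 p1=37 p2=37 p3=50; velocities now: v0=-3 v1=2 v2=3 v3=4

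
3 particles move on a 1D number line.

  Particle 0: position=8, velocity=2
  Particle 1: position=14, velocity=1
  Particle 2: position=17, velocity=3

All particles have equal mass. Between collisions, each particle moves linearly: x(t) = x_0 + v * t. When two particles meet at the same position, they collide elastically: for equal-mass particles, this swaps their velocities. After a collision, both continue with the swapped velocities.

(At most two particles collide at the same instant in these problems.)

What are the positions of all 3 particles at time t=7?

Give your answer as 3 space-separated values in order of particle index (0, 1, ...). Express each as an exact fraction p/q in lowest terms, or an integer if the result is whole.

Answer: 21 22 38

Derivation:
Collision at t=6: particles 0 and 1 swap velocities; positions: p0=20 p1=20 p2=35; velocities now: v0=1 v1=2 v2=3
Advance to t=7 (no further collisions before then); velocities: v0=1 v1=2 v2=3; positions = 21 22 38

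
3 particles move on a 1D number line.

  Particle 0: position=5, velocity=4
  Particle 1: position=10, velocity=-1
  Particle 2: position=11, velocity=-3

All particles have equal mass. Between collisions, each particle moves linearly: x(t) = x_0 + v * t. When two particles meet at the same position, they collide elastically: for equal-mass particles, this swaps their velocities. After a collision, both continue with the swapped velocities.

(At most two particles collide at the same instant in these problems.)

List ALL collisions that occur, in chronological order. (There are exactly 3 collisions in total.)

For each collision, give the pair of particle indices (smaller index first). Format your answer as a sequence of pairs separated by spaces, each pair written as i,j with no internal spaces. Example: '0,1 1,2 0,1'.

Answer: 1,2 0,1 1,2

Derivation:
Collision at t=1/2: particles 1 and 2 swap velocities; positions: p0=7 p1=19/2 p2=19/2; velocities now: v0=4 v1=-3 v2=-1
Collision at t=6/7: particles 0 and 1 swap velocities; positions: p0=59/7 p1=59/7 p2=64/7; velocities now: v0=-3 v1=4 v2=-1
Collision at t=1: particles 1 and 2 swap velocities; positions: p0=8 p1=9 p2=9; velocities now: v0=-3 v1=-1 v2=4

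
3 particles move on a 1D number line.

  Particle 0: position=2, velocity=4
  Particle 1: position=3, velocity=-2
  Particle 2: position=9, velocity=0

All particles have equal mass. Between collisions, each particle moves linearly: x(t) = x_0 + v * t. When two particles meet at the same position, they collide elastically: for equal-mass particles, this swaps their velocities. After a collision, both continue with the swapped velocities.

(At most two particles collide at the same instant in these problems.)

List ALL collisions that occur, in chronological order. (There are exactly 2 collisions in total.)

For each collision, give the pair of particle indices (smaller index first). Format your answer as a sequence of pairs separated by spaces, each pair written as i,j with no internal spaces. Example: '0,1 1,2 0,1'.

Answer: 0,1 1,2

Derivation:
Collision at t=1/6: particles 0 and 1 swap velocities; positions: p0=8/3 p1=8/3 p2=9; velocities now: v0=-2 v1=4 v2=0
Collision at t=7/4: particles 1 and 2 swap velocities; positions: p0=-1/2 p1=9 p2=9; velocities now: v0=-2 v1=0 v2=4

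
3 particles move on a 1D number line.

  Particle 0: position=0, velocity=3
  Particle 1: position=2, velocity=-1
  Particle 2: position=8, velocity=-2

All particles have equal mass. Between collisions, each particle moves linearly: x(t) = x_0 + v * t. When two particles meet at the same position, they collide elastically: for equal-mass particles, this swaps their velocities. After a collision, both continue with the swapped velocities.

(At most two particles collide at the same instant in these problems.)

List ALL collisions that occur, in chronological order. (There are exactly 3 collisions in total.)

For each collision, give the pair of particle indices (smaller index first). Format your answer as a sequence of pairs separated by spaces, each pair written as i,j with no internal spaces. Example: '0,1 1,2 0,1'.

Answer: 0,1 1,2 0,1

Derivation:
Collision at t=1/2: particles 0 and 1 swap velocities; positions: p0=3/2 p1=3/2 p2=7; velocities now: v0=-1 v1=3 v2=-2
Collision at t=8/5: particles 1 and 2 swap velocities; positions: p0=2/5 p1=24/5 p2=24/5; velocities now: v0=-1 v1=-2 v2=3
Collision at t=6: particles 0 and 1 swap velocities; positions: p0=-4 p1=-4 p2=18; velocities now: v0=-2 v1=-1 v2=3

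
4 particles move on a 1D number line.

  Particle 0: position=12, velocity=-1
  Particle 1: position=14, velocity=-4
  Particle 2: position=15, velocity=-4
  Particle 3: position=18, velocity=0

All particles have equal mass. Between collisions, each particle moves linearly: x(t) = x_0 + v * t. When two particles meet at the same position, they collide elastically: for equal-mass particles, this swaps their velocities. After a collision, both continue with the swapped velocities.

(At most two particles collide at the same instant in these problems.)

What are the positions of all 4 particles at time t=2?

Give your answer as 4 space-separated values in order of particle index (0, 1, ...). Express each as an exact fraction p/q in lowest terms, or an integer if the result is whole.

Collision at t=2/3: particles 0 and 1 swap velocities; positions: p0=34/3 p1=34/3 p2=37/3 p3=18; velocities now: v0=-4 v1=-1 v2=-4 v3=0
Collision at t=1: particles 1 and 2 swap velocities; positions: p0=10 p1=11 p2=11 p3=18; velocities now: v0=-4 v1=-4 v2=-1 v3=0
Advance to t=2 (no further collisions before then); velocities: v0=-4 v1=-4 v2=-1 v3=0; positions = 6 7 10 18

Answer: 6 7 10 18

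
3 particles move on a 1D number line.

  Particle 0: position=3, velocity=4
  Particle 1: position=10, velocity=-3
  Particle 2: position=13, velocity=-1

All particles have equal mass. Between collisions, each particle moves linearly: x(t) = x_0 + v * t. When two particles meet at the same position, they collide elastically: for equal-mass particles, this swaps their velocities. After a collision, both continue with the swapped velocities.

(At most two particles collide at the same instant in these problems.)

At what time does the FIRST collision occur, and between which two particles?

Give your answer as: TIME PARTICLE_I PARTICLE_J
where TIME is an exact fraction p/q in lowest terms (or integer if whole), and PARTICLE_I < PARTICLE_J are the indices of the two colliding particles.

Pair (0,1): pos 3,10 vel 4,-3 -> gap=7, closing at 7/unit, collide at t=1
Pair (1,2): pos 10,13 vel -3,-1 -> not approaching (rel speed -2 <= 0)
Earliest collision: t=1 between 0 and 1

Answer: 1 0 1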